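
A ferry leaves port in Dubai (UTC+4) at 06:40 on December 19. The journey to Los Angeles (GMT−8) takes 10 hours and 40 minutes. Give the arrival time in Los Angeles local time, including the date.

Convert departure to UTC: 06:40 − 4:00 = 02:40 UTC on Dec 19.
Add 10 hours 40 minutes travel time → 13:20 UTC.
Los Angeles is UTC−8:00, so local arrival = 13:20 − 8:00 = 05:20 on Dec 19.

05:20 on December 19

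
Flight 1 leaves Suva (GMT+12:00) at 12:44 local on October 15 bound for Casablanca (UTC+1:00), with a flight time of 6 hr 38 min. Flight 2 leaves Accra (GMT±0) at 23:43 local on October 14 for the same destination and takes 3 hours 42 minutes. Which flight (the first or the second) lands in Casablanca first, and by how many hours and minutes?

Flight 1 in UTC: 12:44 − 12:00 = 00:44 on Oct 15.
+6 hours 38 minutes → arrive 07:22 UTC on Oct 15.
Flight 2 departs at 23:43 UTC (Oct 14).
+3 hours 42 minutes → arrive 03:25 UTC on Oct 15.
Flight 2 lands earlier by 3 hours 57 minutes.

the second, by 3 hours 57 minutes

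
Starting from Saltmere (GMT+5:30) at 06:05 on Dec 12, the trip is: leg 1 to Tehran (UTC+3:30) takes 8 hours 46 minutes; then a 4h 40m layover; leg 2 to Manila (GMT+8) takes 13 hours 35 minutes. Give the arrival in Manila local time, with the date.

Convert departure to UTC: 06:05 − 5:30 = 00:35 UTC on Dec 12.
Add 8 hours and 46 minutes leg 1 → 09:21 UTC.
Add 4 hours and 40 minutes layover in Tehran → 14:01 UTC.
Add 13 hours 35 minutes leg 2 → 03:36 UTC (Dec 13).
Manila is UTC+8:00, so local arrival = 03:36 + 8:00 = 11:36 on Dec 13.

11:36 on December 13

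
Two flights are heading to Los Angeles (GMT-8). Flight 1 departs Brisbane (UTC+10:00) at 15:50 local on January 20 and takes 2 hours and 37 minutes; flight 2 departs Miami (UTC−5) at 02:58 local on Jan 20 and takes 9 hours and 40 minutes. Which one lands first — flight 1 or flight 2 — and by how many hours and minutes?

the first, by 9 hours 11 minutes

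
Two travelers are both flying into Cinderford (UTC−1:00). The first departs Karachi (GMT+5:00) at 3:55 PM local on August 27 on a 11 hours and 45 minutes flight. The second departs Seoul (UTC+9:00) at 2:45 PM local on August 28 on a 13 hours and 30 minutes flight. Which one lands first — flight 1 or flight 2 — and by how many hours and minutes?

Flight 1 in UTC: 3:55 PM − 5:00 = 10:55 AM on Aug 27.
+11 hours and 45 minutes → arrive 10:40 PM UTC on Aug 27.
Flight 2 in UTC: 2:45 PM − 9:00 = 5:45 AM on Aug 28.
+13 hours and 30 minutes → arrive 7:15 PM UTC on Aug 28.
Flight 1 lands earlier by 20 hours 35 minutes.

the first, by 20 hours 35 minutes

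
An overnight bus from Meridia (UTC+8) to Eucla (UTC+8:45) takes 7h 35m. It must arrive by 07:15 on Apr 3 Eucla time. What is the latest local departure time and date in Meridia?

22:55 on April 2

Target arrival in UTC: 07:15 − 8:45 = 22:30 on Apr 2.
Subtract 7 hours and 35 minutes → departure 14:55 UTC on Apr 2.
Meridia is UTC+8:00: 14:55 + 8:00 = 22:55 on Apr 2.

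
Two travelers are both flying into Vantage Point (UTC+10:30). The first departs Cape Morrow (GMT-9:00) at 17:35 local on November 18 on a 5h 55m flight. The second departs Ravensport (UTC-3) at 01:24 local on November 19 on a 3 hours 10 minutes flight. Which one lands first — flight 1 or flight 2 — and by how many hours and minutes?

Flight 1 in UTC: 17:35 + 9:00 = 02:35 on Nov 19.
+5 hours 55 minutes → arrive 08:30 UTC on Nov 19.
Flight 2 in UTC: 01:24 + 3:00 = 04:24 on Nov 19.
+3 hours and 10 minutes → arrive 07:34 UTC on Nov 19.
Flight 2 lands earlier by 56 minutes.

the second, by 56 minutes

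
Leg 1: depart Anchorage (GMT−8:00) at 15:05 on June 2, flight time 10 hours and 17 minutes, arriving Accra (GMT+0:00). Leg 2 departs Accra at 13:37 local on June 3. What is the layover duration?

4 hours 15 minutes

Convert departure to UTC: 15:05 + 8:00 = 23:05 UTC on Jun 2.
Add 10 hours and 17 minutes flight time → 09:22 UTC (Jun 3).
Accra is UTC+0, so local arrival is the same: 09:22 on Jun 3.
Layover = 13:37 − 09:22 = 4 hours 15 minutes.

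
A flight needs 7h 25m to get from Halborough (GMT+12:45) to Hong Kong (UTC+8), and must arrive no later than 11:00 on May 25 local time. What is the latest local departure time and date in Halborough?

08:20 on May 25

Target arrival in UTC: 11:00 − 8:00 = 03:00 on May 25.
Subtract 7 hours and 25 minutes → departure 19:35 UTC on May 24.
Halborough is UTC+12:45: 19:35 + 12:45 = 08:20 on May 25.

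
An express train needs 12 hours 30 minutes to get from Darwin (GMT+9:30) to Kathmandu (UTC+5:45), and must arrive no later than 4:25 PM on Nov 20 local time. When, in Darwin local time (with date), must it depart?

7:40 AM on November 20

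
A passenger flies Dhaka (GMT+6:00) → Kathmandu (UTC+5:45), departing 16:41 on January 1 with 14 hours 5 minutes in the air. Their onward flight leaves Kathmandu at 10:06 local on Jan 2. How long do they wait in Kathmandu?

Convert departure to UTC: 16:41 − 6:00 = 10:41 UTC on Jan 1.
Add 14 hours 5 minutes flight time → 00:46 UTC (Jan 2).
Kathmandu is UTC+5:45, so local arrival = 00:46 + 5:45 = 06:31 on Jan 2.
Layover = 10:06 − 06:31 = 3 hours 35 minutes.

3 hours 35 minutes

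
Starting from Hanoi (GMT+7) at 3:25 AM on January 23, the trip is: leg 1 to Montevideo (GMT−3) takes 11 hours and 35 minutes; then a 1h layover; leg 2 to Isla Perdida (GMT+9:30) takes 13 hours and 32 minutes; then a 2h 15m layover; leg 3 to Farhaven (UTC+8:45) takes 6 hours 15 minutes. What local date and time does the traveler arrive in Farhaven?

3:47 PM on January 24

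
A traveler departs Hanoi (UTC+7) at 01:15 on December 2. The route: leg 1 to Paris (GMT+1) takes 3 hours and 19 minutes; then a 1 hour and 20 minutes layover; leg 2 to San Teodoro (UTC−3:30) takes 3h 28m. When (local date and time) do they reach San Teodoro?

Convert departure to UTC: 01:15 − 7:00 = 18:15 UTC on Dec 1.
Add 3 hours 19 minutes leg 1 → 21:34 UTC.
Add 1 hour 20 minutes layover in Paris → 22:54 UTC.
Add 3 hours and 28 minutes leg 2 → 02:22 UTC (Dec 2).
San Teodoro is UTC−3:30, so local arrival = 02:22 − 3:30 = 22:52 on Dec 1.

22:52 on December 1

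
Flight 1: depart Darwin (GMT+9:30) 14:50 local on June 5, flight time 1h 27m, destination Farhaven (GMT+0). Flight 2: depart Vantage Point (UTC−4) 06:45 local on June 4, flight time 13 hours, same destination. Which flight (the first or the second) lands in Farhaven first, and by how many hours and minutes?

the second, by 7 hours 2 minutes

Flight 1 in UTC: 14:50 − 9:30 = 05:20 on Jun 5.
+1 hour and 27 minutes → arrive 06:47 UTC on Jun 5.
Flight 2 in UTC: 06:45 + 4:00 = 10:45 on Jun 4.
+13 hours → arrive 23:45 UTC on Jun 4.
Flight 2 lands earlier by 7 hours 2 minutes.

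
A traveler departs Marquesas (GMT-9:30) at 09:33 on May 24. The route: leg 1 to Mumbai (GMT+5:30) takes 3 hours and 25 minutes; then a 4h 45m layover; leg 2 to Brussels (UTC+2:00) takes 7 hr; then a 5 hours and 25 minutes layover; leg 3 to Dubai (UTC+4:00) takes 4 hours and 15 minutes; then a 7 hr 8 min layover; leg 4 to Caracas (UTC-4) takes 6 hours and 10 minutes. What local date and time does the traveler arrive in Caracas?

05:11 on May 26

Convert departure to UTC: 09:33 + 9:30 = 19:03 UTC on May 24.
Add 3 hours 25 minutes leg 1 → 22:28 UTC.
Add 4 hours and 45 minutes layover in Mumbai → 03:13 UTC (May 25).
Add 7 hours leg 2 → 10:13 UTC.
Add 5 hours 25 minutes layover in Brussels → 15:38 UTC.
Add 4 hours and 15 minutes leg 3 → 19:53 UTC.
Add 7 hours 8 minutes layover in Dubai → 03:01 UTC (May 26).
Add 6 hours and 10 minutes leg 4 → 09:11 UTC.
Caracas is UTC−4:00, so local arrival = 09:11 − 4:00 = 05:11 on May 26.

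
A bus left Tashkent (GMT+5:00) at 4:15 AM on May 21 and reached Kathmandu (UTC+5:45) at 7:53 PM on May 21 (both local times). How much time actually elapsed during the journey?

14 hours 53 minutes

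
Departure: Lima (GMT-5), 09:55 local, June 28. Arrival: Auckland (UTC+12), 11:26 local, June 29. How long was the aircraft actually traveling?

8 hours 31 minutes

Auckland is 17:00 ahead of Lima.
Clock-face elapsed time (ignoring zones) is 25 hours 31 minutes.
Actual elapsed = 25 hours 31 minutes − 17:00 = 8 hours 31 minutes.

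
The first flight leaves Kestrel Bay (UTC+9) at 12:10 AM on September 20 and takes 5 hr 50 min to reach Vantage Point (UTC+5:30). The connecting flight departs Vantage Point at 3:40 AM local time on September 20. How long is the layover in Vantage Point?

Convert departure to UTC: 12:10 AM − 9:00 = 3:10 PM UTC on Sep 19.
Add 5 hours and 50 minutes flight time → 9:00 PM UTC.
Vantage Point is UTC+5:30, so local arrival = 9:00 PM + 5:30 = 2:30 AM on Sep 20.
Layover = 3:40 AM − 2:30 AM = 1 hour 10 minutes.

1 hour 10 minutes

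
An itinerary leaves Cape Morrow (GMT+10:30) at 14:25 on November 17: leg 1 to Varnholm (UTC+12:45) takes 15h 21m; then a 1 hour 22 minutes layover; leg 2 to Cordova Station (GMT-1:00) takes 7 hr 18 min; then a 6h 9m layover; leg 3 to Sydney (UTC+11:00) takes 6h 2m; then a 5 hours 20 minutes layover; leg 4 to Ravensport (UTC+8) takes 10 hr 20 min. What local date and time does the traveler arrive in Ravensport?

15:47 on Nov 19

Convert departure to UTC: 14:25 − 10:30 = 03:55 UTC on Nov 17.
Add 15 hours 21 minutes leg 1 → 19:16 UTC.
Add 1 hour and 22 minutes layover in Varnholm → 20:38 UTC.
Add 7 hours 18 minutes leg 2 → 03:56 UTC (Nov 18).
Add 6 hours 9 minutes layover in Cordova Station → 10:05 UTC.
Add 6 hours and 2 minutes leg 3 → 16:07 UTC.
Add 5 hours and 20 minutes layover in Sydney → 21:27 UTC.
Add 10 hours 20 minutes leg 4 → 07:47 UTC (Nov 19).
Ravensport is UTC+8:00, so local arrival = 07:47 + 8:00 = 15:47 on Nov 19.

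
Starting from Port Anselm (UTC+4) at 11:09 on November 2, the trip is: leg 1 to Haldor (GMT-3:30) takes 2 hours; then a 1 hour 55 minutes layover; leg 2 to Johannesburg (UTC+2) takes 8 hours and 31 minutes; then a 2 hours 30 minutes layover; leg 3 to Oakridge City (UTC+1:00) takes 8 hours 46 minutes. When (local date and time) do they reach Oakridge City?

Convert departure to UTC: 11:09 − 4:00 = 07:09 UTC on Nov 2.
Add 2 hours leg 1 → 09:09 UTC.
Add 1 hour and 55 minutes layover in Haldor → 11:04 UTC.
Add 8 hours and 31 minutes leg 2 → 19:35 UTC.
Add 2 hours 30 minutes layover in Johannesburg → 22:05 UTC.
Add 8 hours and 46 minutes leg 3 → 06:51 UTC (Nov 3).
Oakridge City is UTC+1:00, so local arrival = 06:51 + 1:00 = 07:51 on Nov 3.

07:51 on November 3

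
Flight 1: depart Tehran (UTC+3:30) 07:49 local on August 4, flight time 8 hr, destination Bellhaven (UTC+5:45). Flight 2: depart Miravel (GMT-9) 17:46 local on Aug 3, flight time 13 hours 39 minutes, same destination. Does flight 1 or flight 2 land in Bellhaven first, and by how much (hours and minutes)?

the first, by 4 hours 6 minutes

Flight 1 in UTC: 07:49 − 3:30 = 04:19 on Aug 4.
+8 hours → arrive 12:19 UTC on Aug 4.
Flight 2 in UTC: 17:46 + 9:00 = 02:46 on Aug 4.
+13 hours 39 minutes → arrive 16:25 UTC on Aug 4.
Flight 1 lands earlier by 4 hours 6 minutes.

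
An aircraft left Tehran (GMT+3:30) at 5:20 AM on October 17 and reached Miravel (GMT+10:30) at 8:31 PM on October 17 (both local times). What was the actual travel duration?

8 hours 11 minutes

Departure in UTC: 5:20 AM − 3:30 = 1:50 AM on Oct 17.
Arrival in UTC: 8:31 PM − 10:30 = 10:01 AM on Oct 17.
Elapsed = 10:01 AM − 1:50 AM = 8 hours 11 minutes.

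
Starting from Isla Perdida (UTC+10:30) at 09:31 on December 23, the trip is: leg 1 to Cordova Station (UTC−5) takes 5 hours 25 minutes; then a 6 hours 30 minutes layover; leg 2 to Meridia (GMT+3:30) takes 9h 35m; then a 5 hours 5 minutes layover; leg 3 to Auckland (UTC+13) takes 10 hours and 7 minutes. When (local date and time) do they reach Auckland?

Convert departure to UTC: 09:31 − 10:30 = 23:01 UTC on Dec 22.
Add 5 hours 25 minutes leg 1 → 04:26 UTC (Dec 23).
Add 6 hours 30 minutes layover in Cordova Station → 10:56 UTC.
Add 9 hours 35 minutes leg 2 → 20:31 UTC.
Add 5 hours 5 minutes layover in Meridia → 01:36 UTC (Dec 24).
Add 10 hours 7 minutes leg 3 → 11:43 UTC.
Auckland is UTC+13:00, so local arrival = 11:43 + 13:00 = 00:43 on Dec 25.

00:43 on December 25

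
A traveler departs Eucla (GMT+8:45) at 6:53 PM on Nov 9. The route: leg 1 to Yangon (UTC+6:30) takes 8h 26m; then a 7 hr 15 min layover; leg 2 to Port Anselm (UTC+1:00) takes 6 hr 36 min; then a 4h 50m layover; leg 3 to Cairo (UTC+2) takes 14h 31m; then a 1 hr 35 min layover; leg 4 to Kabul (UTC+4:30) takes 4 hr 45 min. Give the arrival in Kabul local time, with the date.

Convert departure to UTC: 6:53 PM − 8:45 = 10:08 AM UTC on Nov 9.
Add 8 hours and 26 minutes leg 1 → 6:34 PM UTC.
Add 7 hours 15 minutes layover in Yangon → 1:49 AM UTC (Nov 10).
Add 6 hours 36 minutes leg 2 → 8:25 AM UTC.
Add 4 hours 50 minutes layover in Port Anselm → 1:15 PM UTC.
Add 14 hours 31 minutes leg 3 → 3:46 AM UTC (Nov 11).
Add 1 hour and 35 minutes layover in Cairo → 5:21 AM UTC.
Add 4 hours 45 minutes leg 4 → 10:06 AM UTC.
Kabul is UTC+4:30, so local arrival = 10:06 AM + 4:30 = 2:36 PM on Nov 11.

2:36 PM on November 11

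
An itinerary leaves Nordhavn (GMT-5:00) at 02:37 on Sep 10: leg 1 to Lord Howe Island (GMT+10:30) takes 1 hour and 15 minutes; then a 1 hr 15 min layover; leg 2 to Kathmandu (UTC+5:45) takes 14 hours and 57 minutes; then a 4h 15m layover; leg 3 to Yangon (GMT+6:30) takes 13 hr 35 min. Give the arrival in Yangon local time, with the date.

01:24 on September 12

Convert departure to UTC: 02:37 + 5:00 = 07:37 UTC on Sep 10.
Add 1 hour and 15 minutes leg 1 → 08:52 UTC.
Add 1 hour and 15 minutes layover in Lord Howe Island → 10:07 UTC.
Add 14 hours and 57 minutes leg 2 → 01:04 UTC (Sep 11).
Add 4 hours and 15 minutes layover in Kathmandu → 05:19 UTC.
Add 13 hours 35 minutes leg 3 → 18:54 UTC.
Yangon is UTC+6:30, so local arrival = 18:54 + 6:30 = 01:24 on Sep 12.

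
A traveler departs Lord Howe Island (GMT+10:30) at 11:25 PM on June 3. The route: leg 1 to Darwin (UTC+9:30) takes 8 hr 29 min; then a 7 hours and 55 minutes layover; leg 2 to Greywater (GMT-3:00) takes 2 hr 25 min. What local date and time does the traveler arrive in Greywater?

4:44 AM on Jun 4

Convert departure to UTC: 11:25 PM − 10:30 = 12:55 PM UTC on Jun 3.
Add 8 hours and 29 minutes leg 1 → 9:24 PM UTC.
Add 7 hours 55 minutes layover in Darwin → 5:19 AM UTC (Jun 4).
Add 2 hours 25 minutes leg 2 → 7:44 AM UTC.
Greywater is UTC−3:00, so local arrival = 7:44 AM − 3:00 = 4:44 AM on Jun 4.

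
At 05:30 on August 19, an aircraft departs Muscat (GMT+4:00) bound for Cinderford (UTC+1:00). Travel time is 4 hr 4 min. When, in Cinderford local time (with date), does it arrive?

Convert departure to UTC: 05:30 − 4:00 = 01:30 UTC on Aug 19.
Add 4 hours 4 minutes travel time → 05:34 UTC.
Cinderford is UTC+1:00, so local arrival = 05:34 + 1:00 = 06:34 on Aug 19.

06:34 on August 19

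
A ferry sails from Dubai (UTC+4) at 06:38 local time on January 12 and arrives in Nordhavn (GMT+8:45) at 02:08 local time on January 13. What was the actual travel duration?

Departure in UTC: 06:38 − 4:00 = 02:38 on Jan 12.
Arrival in UTC: 02:08 − 8:45 = 17:23 on Jan 12.
Elapsed = 17:23 − 02:38 = 14 hours 45 minutes.

14 hours 45 minutes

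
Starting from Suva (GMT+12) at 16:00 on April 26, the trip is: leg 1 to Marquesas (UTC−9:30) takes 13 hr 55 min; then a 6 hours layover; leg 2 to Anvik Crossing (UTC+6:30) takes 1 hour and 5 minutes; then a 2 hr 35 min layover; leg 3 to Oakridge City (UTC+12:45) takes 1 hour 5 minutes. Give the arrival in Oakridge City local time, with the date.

Convert departure to UTC: 16:00 − 12:00 = 04:00 UTC on Apr 26.
Add 13 hours 55 minutes leg 1 → 17:55 UTC.
Add 6 hours layover in Marquesas → 23:55 UTC.
Add 1 hour and 5 minutes leg 2 → 01:00 UTC (Apr 27).
Add 2 hours and 35 minutes layover in Anvik Crossing → 03:35 UTC.
Add 1 hour and 5 minutes leg 3 → 04:40 UTC.
Oakridge City is UTC+12:45, so local arrival = 04:40 + 12:45 = 17:25 on Apr 27.

17:25 on April 27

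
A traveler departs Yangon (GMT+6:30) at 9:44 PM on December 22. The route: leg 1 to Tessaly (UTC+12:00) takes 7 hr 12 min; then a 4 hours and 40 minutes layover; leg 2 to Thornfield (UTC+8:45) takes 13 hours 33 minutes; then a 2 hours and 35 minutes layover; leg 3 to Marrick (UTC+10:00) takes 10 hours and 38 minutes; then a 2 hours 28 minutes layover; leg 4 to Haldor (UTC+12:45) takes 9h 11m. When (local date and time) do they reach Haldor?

Convert departure to UTC: 9:44 PM − 6:30 = 3:14 PM UTC on Dec 22.
Add 7 hours 12 minutes leg 1 → 10:26 PM UTC.
Add 4 hours and 40 minutes layover in Tessaly → 3:06 AM UTC (Dec 23).
Add 13 hours and 33 minutes leg 2 → 4:39 PM UTC.
Add 2 hours and 35 minutes layover in Thornfield → 7:14 PM UTC.
Add 10 hours and 38 minutes leg 3 → 5:52 AM UTC (Dec 24).
Add 2 hours and 28 minutes layover in Marrick → 8:20 AM UTC.
Add 9 hours and 11 minutes leg 4 → 5:31 PM UTC.
Haldor is UTC+12:45, so local arrival = 5:31 PM + 12:45 = 6:16 AM on Dec 25.

6:16 AM on December 25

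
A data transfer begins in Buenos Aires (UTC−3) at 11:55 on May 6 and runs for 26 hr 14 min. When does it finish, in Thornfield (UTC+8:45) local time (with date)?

01:54 on May 8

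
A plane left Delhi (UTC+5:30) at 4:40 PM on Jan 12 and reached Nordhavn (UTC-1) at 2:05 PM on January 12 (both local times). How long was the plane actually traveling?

3 hours 55 minutes

Departure in UTC: 4:40 PM − 5:30 = 11:10 AM on Jan 12.
Arrival in UTC: 2:05 PM + 1:00 = 3:05 PM on Jan 12.
Elapsed = 3:05 PM − 11:10 AM = 3 hours 55 minutes.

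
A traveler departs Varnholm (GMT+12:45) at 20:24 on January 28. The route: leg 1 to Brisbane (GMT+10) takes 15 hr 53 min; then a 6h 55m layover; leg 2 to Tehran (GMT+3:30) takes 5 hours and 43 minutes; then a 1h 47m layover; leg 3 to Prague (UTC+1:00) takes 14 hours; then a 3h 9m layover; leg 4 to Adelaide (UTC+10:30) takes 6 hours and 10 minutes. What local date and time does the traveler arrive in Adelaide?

Convert departure to UTC: 20:24 − 12:45 = 07:39 UTC on Jan 28.
Add 15 hours 53 minutes leg 1 → 23:32 UTC.
Add 6 hours 55 minutes layover in Brisbane → 06:27 UTC (Jan 29).
Add 5 hours 43 minutes leg 2 → 12:10 UTC.
Add 1 hour 47 minutes layover in Tehran → 13:57 UTC.
Add 14 hours leg 3 → 03:57 UTC (Jan 30).
Add 3 hours and 9 minutes layover in Prague → 07:06 UTC.
Add 6 hours and 10 minutes leg 4 → 13:16 UTC.
Adelaide is UTC+10:30, so local arrival = 13:16 + 10:30 = 23:46 on Jan 30.

23:46 on Jan 30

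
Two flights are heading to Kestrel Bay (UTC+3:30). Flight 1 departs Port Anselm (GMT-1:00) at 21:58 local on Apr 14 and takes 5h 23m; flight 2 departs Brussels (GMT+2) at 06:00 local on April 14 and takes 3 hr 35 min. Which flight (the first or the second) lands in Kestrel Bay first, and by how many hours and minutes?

the second, by 20 hours 46 minutes

Flight 1 in UTC: 21:58 + 1:00 = 22:58 on Apr 14.
+5 hours and 23 minutes → arrive 04:21 UTC on Apr 15.
Flight 2 in UTC: 06:00 − 2:00 = 04:00 on Apr 14.
+3 hours 35 minutes → arrive 07:35 UTC on Apr 14.
Flight 2 lands earlier by 20 hours 46 minutes.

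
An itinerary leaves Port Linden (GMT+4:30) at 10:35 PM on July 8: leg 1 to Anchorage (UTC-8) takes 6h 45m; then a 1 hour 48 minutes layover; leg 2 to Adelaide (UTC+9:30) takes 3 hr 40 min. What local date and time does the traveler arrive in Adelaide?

Convert departure to UTC: 10:35 PM − 4:30 = 6:05 PM UTC on Jul 8.
Add 6 hours and 45 minutes leg 1 → 12:50 AM UTC (Jul 9).
Add 1 hour and 48 minutes layover in Anchorage → 2:38 AM UTC.
Add 3 hours and 40 minutes leg 2 → 6:18 AM UTC.
Adelaide is UTC+9:30, so local arrival = 6:18 AM + 9:30 = 3:48 PM on Jul 9.

3:48 PM on Jul 9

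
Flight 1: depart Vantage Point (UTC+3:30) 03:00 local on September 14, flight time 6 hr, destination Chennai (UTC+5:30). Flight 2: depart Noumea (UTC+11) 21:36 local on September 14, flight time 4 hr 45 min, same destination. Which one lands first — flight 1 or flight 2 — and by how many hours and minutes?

Flight 1 in UTC: 03:00 − 3:30 = 23:30 on Sep 13.
+6 hours → arrive 05:30 UTC on Sep 14.
Flight 2 in UTC: 21:36 − 11:00 = 10:36 on Sep 14.
+4 hours and 45 minutes → arrive 15:21 UTC on Sep 14.
Flight 1 lands earlier by 9 hours 51 minutes.

the first, by 9 hours 51 minutes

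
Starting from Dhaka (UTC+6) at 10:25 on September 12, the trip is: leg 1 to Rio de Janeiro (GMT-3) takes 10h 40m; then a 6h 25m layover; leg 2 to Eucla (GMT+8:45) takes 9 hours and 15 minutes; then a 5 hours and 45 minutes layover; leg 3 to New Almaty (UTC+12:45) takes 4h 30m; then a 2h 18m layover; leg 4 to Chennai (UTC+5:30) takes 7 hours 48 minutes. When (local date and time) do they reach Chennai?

08:36 on September 14

Convert departure to UTC: 10:25 − 6:00 = 04:25 UTC on Sep 12.
Add 10 hours and 40 minutes leg 1 → 15:05 UTC.
Add 6 hours and 25 minutes layover in Rio de Janeiro → 21:30 UTC.
Add 9 hours 15 minutes leg 2 → 06:45 UTC (Sep 13).
Add 5 hours 45 minutes layover in Eucla → 12:30 UTC.
Add 4 hours and 30 minutes leg 3 → 17:00 UTC.
Add 2 hours 18 minutes layover in New Almaty → 19:18 UTC.
Add 7 hours and 48 minutes leg 4 → 03:06 UTC (Sep 14).
Chennai is UTC+5:30, so local arrival = 03:06 + 5:30 = 08:36 on Sep 14.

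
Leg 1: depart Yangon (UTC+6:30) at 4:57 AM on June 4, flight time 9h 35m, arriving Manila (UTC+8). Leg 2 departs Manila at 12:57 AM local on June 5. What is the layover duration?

Convert departure to UTC: 4:57 AM − 6:30 = 10:27 PM UTC on Jun 3.
Add 9 hours 35 minutes flight time → 8:02 AM UTC (Jun 4).
Manila is UTC+8:00, so local arrival = 8:02 AM + 8:00 = 4:02 PM on Jun 4.
Layover = 12:57 AM − 4:02 PM (+1 day) = 8 hours 55 minutes.

8 hours 55 minutes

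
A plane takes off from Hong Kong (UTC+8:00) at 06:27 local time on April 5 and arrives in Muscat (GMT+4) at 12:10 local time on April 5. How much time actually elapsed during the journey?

9 hours 43 minutes

Departure in UTC: 06:27 − 8:00 = 22:27 on Apr 4.
Arrival in UTC: 12:10 − 4:00 = 08:10 on Apr 5.
Elapsed = 08:10 − 22:27 (+1 day) = 9 hours 43 minutes.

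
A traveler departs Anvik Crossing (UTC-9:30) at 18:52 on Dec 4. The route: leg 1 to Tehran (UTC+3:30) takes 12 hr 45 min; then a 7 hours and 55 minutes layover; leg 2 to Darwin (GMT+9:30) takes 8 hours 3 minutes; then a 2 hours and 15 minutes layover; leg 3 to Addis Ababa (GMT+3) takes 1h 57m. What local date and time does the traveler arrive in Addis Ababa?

16:17 on Dec 6

Convert departure to UTC: 18:52 + 9:30 = 04:22 UTC on Dec 5.
Add 12 hours 45 minutes leg 1 → 17:07 UTC.
Add 7 hours 55 minutes layover in Tehran → 01:02 UTC (Dec 6).
Add 8 hours and 3 minutes leg 2 → 09:05 UTC.
Add 2 hours and 15 minutes layover in Darwin → 11:20 UTC.
Add 1 hour and 57 minutes leg 3 → 13:17 UTC.
Addis Ababa is UTC+3:00, so local arrival = 13:17 + 3:00 = 16:17 on Dec 6.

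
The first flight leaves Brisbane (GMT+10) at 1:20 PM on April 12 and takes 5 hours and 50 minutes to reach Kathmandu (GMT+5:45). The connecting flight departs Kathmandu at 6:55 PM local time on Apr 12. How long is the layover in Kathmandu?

4 hours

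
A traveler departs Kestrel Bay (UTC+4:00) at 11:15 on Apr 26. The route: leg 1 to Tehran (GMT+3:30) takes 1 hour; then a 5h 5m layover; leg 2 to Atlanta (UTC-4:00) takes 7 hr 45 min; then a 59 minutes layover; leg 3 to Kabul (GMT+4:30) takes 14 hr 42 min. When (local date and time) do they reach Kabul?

Convert departure to UTC: 11:15 − 4:00 = 07:15 UTC on Apr 26.
Add 1 hour leg 1 → 08:15 UTC.
Add 5 hours and 5 minutes layover in Tehran → 13:20 UTC.
Add 7 hours and 45 minutes leg 2 → 21:05 UTC.
Add 59 minutes layover in Atlanta → 22:04 UTC.
Add 14 hours 42 minutes leg 3 → 12:46 UTC (Apr 27).
Kabul is UTC+4:30, so local arrival = 12:46 + 4:30 = 17:16 on Apr 27.

17:16 on April 27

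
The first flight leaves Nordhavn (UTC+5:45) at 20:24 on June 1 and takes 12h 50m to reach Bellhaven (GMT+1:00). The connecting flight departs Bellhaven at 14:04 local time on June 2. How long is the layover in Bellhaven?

9 hours 35 minutes

Convert departure to UTC: 20:24 − 5:45 = 14:39 UTC on Jun 1.
Add 12 hours and 50 minutes flight time → 03:29 UTC (Jun 2).
Bellhaven is UTC+1:00, so local arrival = 03:29 + 1:00 = 04:29 on Jun 2.
Layover = 14:04 − 04:29 = 9 hours 35 minutes.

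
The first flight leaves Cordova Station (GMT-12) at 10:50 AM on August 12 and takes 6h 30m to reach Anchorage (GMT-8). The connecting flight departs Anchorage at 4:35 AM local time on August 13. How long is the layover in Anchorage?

Convert departure to UTC: 10:50 AM + 12:00 = 10:50 PM UTC on Aug 12.
Add 6 hours and 30 minutes flight time → 5:20 AM UTC (Aug 13).
Anchorage is UTC−8:00, so local arrival = 5:20 AM − 8:00 = 9:20 PM on Aug 12.
Layover = 4:35 AM − 9:20 PM (+1 day) = 7 hours 15 minutes.

7 hours 15 minutes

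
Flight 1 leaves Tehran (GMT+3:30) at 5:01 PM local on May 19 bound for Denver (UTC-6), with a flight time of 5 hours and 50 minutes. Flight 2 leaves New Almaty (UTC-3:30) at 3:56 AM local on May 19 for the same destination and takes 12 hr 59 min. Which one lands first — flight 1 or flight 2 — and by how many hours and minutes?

the first, by 1 hour 4 minutes

Flight 1 in UTC: 5:01 PM − 3:30 = 1:31 PM on May 19.
+5 hours 50 minutes → arrive 7:21 PM UTC on May 19.
Flight 2 in UTC: 3:56 AM + 3:30 = 7:26 AM on May 19.
+12 hours 59 minutes → arrive 8:25 PM UTC on May 19.
Flight 1 lands earlier by 1 hour 4 minutes.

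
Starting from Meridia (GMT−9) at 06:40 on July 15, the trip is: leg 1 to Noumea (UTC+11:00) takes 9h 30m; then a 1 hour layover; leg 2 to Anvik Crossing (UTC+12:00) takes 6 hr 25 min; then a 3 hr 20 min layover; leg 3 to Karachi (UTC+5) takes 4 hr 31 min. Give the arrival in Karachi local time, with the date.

Convert departure to UTC: 06:40 + 9:00 = 15:40 UTC on Jul 15.
Add 9 hours 30 minutes leg 1 → 01:10 UTC (Jul 16).
Add 1 hour layover in Noumea → 02:10 UTC.
Add 6 hours and 25 minutes leg 2 → 08:35 UTC.
Add 3 hours 20 minutes layover in Anvik Crossing → 11:55 UTC.
Add 4 hours and 31 minutes leg 3 → 16:26 UTC.
Karachi is UTC+5:00, so local arrival = 16:26 + 5:00 = 21:26 on Jul 16.

21:26 on July 16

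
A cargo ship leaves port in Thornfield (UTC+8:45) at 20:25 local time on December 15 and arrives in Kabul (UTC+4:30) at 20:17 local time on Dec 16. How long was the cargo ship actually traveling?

28 hours 7 minutes

Departure in UTC: 20:25 − 8:45 = 11:40 on Dec 15.
Arrival in UTC: 20:17 − 4:30 = 15:47 on Dec 16.
Elapsed = 15:47 − 11:40 (+1 day) = 28 hours 7 minutes.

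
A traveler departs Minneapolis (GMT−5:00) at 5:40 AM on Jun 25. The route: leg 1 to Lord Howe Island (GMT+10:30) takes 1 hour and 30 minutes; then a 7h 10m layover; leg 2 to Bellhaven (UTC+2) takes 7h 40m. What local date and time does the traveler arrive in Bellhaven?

5:00 AM on Jun 26

Convert departure to UTC: 5:40 AM + 5:00 = 10:40 AM UTC on Jun 25.
Add 1 hour 30 minutes leg 1 → 12:10 PM UTC.
Add 7 hours and 10 minutes layover in Lord Howe Island → 7:20 PM UTC.
Add 7 hours and 40 minutes leg 2 → 3:00 AM UTC (Jun 26).
Bellhaven is UTC+2:00, so local arrival = 3:00 AM + 2:00 = 5:00 AM on Jun 26.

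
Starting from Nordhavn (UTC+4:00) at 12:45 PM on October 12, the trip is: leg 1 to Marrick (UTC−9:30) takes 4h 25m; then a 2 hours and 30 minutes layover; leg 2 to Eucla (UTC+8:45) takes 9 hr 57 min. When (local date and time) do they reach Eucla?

Convert departure to UTC: 12:45 PM − 4:00 = 8:45 AM UTC on Oct 12.
Add 4 hours 25 minutes leg 1 → 1:10 PM UTC.
Add 2 hours and 30 minutes layover in Marrick → 3:40 PM UTC.
Add 9 hours 57 minutes leg 2 → 1:37 AM UTC (Oct 13).
Eucla is UTC+8:45, so local arrival = 1:37 AM + 8:45 = 10:22 AM on Oct 13.

10:22 AM on Oct 13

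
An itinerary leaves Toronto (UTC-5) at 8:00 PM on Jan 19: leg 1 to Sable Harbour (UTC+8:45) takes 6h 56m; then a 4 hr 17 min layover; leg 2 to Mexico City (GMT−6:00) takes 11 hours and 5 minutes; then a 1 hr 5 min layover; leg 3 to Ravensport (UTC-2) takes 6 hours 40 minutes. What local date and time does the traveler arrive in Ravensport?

5:03 AM on January 21

Convert departure to UTC: 8:00 PM + 5:00 = 1:00 AM UTC on Jan 20.
Add 6 hours and 56 minutes leg 1 → 7:56 AM UTC.
Add 4 hours 17 minutes layover in Sable Harbour → 12:13 PM UTC.
Add 11 hours 5 minutes leg 2 → 11:18 PM UTC.
Add 1 hour and 5 minutes layover in Mexico City → 12:23 AM UTC (Jan 21).
Add 6 hours 40 minutes leg 3 → 7:03 AM UTC.
Ravensport is UTC−2:00, so local arrival = 7:03 AM − 2:00 = 5:03 AM on Jan 21.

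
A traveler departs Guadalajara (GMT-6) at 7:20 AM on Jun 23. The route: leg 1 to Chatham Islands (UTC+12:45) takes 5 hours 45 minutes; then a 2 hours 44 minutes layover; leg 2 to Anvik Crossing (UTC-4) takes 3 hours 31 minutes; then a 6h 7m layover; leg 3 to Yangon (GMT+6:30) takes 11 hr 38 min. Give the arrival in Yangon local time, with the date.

1:35 AM on June 25

Convert departure to UTC: 7:20 AM + 6:00 = 1:20 PM UTC on Jun 23.
Add 5 hours and 45 minutes leg 1 → 7:05 PM UTC.
Add 2 hours 44 minutes layover in Chatham Islands → 9:49 PM UTC.
Add 3 hours 31 minutes leg 2 → 1:20 AM UTC (Jun 24).
Add 6 hours 7 minutes layover in Anvik Crossing → 7:27 AM UTC.
Add 11 hours and 38 minutes leg 3 → 7:05 PM UTC.
Yangon is UTC+6:30, so local arrival = 7:05 PM + 6:30 = 1:35 AM on Jun 25.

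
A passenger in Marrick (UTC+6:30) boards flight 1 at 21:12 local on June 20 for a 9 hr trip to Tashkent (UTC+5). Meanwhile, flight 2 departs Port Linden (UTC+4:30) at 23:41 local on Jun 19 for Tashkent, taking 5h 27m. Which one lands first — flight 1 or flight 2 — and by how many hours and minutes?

Flight 1 in UTC: 21:12 − 6:30 = 14:42 on Jun 20.
+9 hours → arrive 23:42 UTC on Jun 20.
Flight 2 in UTC: 23:41 − 4:30 = 19:11 on Jun 19.
+5 hours and 27 minutes → arrive 00:38 UTC on Jun 20.
Flight 2 lands earlier by 23 hours 4 minutes.

the second, by 23 hours 4 minutes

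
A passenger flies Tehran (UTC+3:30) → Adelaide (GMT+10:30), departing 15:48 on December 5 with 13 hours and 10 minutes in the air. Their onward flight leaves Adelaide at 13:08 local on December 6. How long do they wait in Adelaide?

Convert departure to UTC: 15:48 − 3:30 = 12:18 UTC on Dec 5.
Add 13 hours and 10 minutes flight time → 01:28 UTC (Dec 6).
Adelaide is UTC+10:30, so local arrival = 01:28 + 10:30 = 11:58 on Dec 6.
Layover = 13:08 − 11:58 = 1 hour 10 minutes.

1 hour 10 minutes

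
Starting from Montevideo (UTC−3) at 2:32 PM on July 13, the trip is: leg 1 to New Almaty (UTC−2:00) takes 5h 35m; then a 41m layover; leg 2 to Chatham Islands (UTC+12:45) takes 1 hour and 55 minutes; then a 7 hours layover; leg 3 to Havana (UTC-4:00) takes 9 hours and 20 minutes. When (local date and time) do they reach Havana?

2:03 PM on July 14

Convert departure to UTC: 2:32 PM + 3:00 = 5:32 PM UTC on Jul 13.
Add 5 hours 35 minutes leg 1 → 11:07 PM UTC.
Add 41 minutes layover in New Almaty → 11:48 PM UTC.
Add 1 hour and 55 minutes leg 2 → 1:43 AM UTC (Jul 14).
Add 7 hours layover in Chatham Islands → 8:43 AM UTC.
Add 9 hours 20 minutes leg 3 → 6:03 PM UTC.
Havana is UTC−4:00, so local arrival = 6:03 PM − 4:00 = 2:03 PM on Jul 14.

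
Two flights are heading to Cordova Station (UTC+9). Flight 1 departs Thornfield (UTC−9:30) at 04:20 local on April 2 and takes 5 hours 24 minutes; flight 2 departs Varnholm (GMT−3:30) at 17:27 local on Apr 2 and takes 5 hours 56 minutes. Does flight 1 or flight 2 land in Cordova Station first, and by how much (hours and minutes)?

Flight 1 in UTC: 04:20 + 9:30 = 13:50 on Apr 2.
+5 hours and 24 minutes → arrive 19:14 UTC on Apr 2.
Flight 2 in UTC: 17:27 + 3:30 = 20:57 on Apr 2.
+5 hours 56 minutes → arrive 02:53 UTC on Apr 3.
Flight 1 lands earlier by 7 hours 39 minutes.

the first, by 7 hours 39 minutes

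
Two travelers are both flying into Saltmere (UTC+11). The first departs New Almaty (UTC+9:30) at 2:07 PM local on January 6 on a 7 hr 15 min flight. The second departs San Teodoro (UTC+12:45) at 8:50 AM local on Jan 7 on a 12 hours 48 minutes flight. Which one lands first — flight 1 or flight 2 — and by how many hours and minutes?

Flight 1 in UTC: 2:07 PM − 9:30 = 4:37 AM on Jan 6.
+7 hours and 15 minutes → arrive 11:52 AM UTC on Jan 6.
Flight 2 in UTC: 8:50 AM − 12:45 = 8:05 PM on Jan 6.
+12 hours 48 minutes → arrive 8:53 AM UTC on Jan 7.
Flight 1 lands earlier by 21 hours 1 minute.

the first, by 21 hours 1 minute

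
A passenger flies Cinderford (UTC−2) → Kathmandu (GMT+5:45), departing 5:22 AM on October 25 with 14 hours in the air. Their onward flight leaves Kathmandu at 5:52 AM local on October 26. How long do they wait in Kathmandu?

Convert departure to UTC: 5:22 AM + 2:00 = 7:22 AM UTC on Oct 25.
Add 14 hours flight time → 9:22 PM UTC.
Kathmandu is UTC+5:45, so local arrival = 9:22 PM + 5:45 = 3:07 AM on Oct 26.
Layover = 5:52 AM − 3:07 AM = 2 hours 45 minutes.

2 hours 45 minutes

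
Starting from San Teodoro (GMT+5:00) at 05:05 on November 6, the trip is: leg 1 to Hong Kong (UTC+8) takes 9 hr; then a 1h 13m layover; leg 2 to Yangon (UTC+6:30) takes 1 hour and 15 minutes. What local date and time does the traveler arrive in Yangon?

Convert departure to UTC: 05:05 − 5:00 = 00:05 UTC on Nov 6.
Add 9 hours leg 1 → 09:05 UTC.
Add 1 hour 13 minutes layover in Hong Kong → 10:18 UTC.
Add 1 hour and 15 minutes leg 2 → 11:33 UTC.
Yangon is UTC+6:30, so local arrival = 11:33 + 6:30 = 18:03 on Nov 6.

18:03 on Nov 6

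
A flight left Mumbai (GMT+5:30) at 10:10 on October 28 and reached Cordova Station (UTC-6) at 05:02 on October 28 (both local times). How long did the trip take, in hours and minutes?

6 hours 22 minutes

Departure in UTC: 10:10 − 5:30 = 04:40 on Oct 28.
Arrival in UTC: 05:02 + 6:00 = 11:02 on Oct 28.
Elapsed = 11:02 − 04:40 = 6 hours 22 minutes.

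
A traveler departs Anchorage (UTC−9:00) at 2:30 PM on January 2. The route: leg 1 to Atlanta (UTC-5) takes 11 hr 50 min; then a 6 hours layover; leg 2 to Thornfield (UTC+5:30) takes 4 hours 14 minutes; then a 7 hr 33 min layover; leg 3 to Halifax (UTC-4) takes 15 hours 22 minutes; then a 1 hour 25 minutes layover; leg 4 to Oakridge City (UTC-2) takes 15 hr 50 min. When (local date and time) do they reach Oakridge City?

11:44 AM on January 5

Convert departure to UTC: 2:30 PM + 9:00 = 11:30 PM UTC on Jan 2.
Add 11 hours and 50 minutes leg 1 → 11:20 AM UTC (Jan 3).
Add 6 hours layover in Atlanta → 5:20 PM UTC.
Add 4 hours and 14 minutes leg 2 → 9:34 PM UTC.
Add 7 hours and 33 minutes layover in Thornfield → 5:07 AM UTC (Jan 4).
Add 15 hours and 22 minutes leg 3 → 8:29 PM UTC.
Add 1 hour and 25 minutes layover in Halifax → 9:54 PM UTC.
Add 15 hours and 50 minutes leg 4 → 1:44 PM UTC (Jan 5).
Oakridge City is UTC−2:00, so local arrival = 1:44 PM − 2:00 = 11:44 AM on Jan 5.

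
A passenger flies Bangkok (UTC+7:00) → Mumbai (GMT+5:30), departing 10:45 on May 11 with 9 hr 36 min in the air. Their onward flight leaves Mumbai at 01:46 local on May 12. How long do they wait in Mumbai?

Convert departure to UTC: 10:45 − 7:00 = 03:45 UTC on May 11.
Add 9 hours and 36 minutes flight time → 13:21 UTC.
Mumbai is UTC+5:30, so local arrival = 13:21 + 5:30 = 18:51 on May 11.
Layover = 01:46 − 18:51 (+1 day) = 6 hours 55 minutes.

6 hours 55 minutes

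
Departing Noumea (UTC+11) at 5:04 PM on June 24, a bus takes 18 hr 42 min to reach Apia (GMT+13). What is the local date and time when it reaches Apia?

Convert departure to UTC: 5:04 PM − 11:00 = 6:04 AM UTC on Jun 24.
Add 18 hours 42 minutes travel time → 12:46 AM UTC (Jun 25).
Apia is UTC+13:00, so local arrival = 12:46 AM + 13:00 = 1:46 PM on Jun 25.

1:46 PM on June 25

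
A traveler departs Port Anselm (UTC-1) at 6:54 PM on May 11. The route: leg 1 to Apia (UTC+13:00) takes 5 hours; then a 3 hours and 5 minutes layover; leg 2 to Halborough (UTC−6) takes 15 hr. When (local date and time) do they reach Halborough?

12:59 PM on May 12

Convert departure to UTC: 6:54 PM + 1:00 = 7:54 PM UTC on May 11.
Add 5 hours leg 1 → 12:54 AM UTC (May 12).
Add 3 hours 5 minutes layover in Apia → 3:59 AM UTC.
Add 15 hours leg 2 → 6:59 PM UTC.
Halborough is UTC−6:00, so local arrival = 6:59 PM − 6:00 = 12:59 PM on May 12.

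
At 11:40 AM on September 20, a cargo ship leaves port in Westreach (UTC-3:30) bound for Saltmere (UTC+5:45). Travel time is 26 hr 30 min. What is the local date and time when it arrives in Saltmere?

11:25 PM on Sep 21

Convert departure to UTC: 11:40 AM + 3:30 = 3:10 PM UTC on Sep 20.
Add 26 hours and 30 minutes travel time → 5:40 PM UTC (Sep 21).
Saltmere is UTC+5:45, so local arrival = 5:40 PM + 5:45 = 11:25 PM on Sep 21.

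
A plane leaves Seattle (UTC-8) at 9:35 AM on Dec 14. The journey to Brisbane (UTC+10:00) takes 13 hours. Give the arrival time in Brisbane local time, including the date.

4:35 PM on December 15

Convert departure to UTC: 9:35 AM + 8:00 = 5:35 PM UTC on Dec 14.
Add 13 hours travel time → 6:35 AM UTC (Dec 15).
Brisbane is UTC+10:00, so local arrival = 6:35 AM + 10:00 = 4:35 PM on Dec 15.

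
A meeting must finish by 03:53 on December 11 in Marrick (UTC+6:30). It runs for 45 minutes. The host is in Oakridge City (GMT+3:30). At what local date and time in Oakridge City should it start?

Target end time in UTC: 03:53 − 6:30 = 21:23 on Dec 10.
Subtract 45 minutes → start 20:38 UTC on Dec 10.
Oakridge City is UTC+3:30: 20:38 + 3:30 = 00:08 on Dec 11.

00:08 on December 11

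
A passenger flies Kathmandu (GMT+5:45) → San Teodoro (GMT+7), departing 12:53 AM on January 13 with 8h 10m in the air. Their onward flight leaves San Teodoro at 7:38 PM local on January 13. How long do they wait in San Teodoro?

9 hours 20 minutes

Convert departure to UTC: 12:53 AM − 5:45 = 7:08 PM UTC on Jan 12.
Add 8 hours and 10 minutes flight time → 3:18 AM UTC (Jan 13).
San Teodoro is UTC+7:00, so local arrival = 3:18 AM + 7:00 = 10:18 AM on Jan 13.
Layover = 7:38 PM − 10:18 AM = 9 hours 20 minutes.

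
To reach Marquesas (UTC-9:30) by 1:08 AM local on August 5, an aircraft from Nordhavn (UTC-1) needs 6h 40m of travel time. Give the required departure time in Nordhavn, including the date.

Target arrival in UTC: 1:08 AM + 9:30 = 10:38 AM on Aug 5.
Subtract 6 hours and 40 minutes → departure 3:58 AM UTC on Aug 5.
Nordhavn is UTC−1:00: 3:58 AM − 1:00 = 2:58 AM on Aug 5.

2:58 AM on Aug 5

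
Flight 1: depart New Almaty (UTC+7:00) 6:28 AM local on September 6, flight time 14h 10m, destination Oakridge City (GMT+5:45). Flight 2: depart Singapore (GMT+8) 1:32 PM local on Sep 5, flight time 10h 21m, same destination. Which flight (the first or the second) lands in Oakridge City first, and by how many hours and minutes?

Flight 1 in UTC: 6:28 AM − 7:00 = 11:28 PM on Sep 5.
+14 hours 10 minutes → arrive 1:38 PM UTC on Sep 6.
Flight 2 in UTC: 1:32 PM − 8:00 = 5:32 AM on Sep 5.
+10 hours 21 minutes → arrive 3:53 PM UTC on Sep 5.
Flight 2 lands earlier by 21 hours 45 minutes.

the second, by 21 hours 45 minutes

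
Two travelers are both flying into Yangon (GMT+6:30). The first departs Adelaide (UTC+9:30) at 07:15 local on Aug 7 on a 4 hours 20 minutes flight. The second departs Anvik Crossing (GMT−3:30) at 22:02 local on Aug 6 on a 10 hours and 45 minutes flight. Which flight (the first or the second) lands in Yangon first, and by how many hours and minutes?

Flight 1 in UTC: 07:15 − 9:30 = 21:45 on Aug 6.
+4 hours 20 minutes → arrive 02:05 UTC on Aug 7.
Flight 2 in UTC: 22:02 + 3:30 = 01:32 on Aug 7.
+10 hours 45 minutes → arrive 12:17 UTC on Aug 7.
Flight 1 lands earlier by 10 hours 12 minutes.

the first, by 10 hours 12 minutes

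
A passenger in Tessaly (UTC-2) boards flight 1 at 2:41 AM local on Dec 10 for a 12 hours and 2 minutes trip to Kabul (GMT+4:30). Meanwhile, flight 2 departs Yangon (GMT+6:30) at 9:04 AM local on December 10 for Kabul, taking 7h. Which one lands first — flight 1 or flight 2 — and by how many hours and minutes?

the second, by 7 hours 9 minutes

Flight 1 in UTC: 2:41 AM + 2:00 = 4:41 AM on Dec 10.
+12 hours 2 minutes → arrive 4:43 PM UTC on Dec 10.
Flight 2 in UTC: 9:04 AM − 6:30 = 2:34 AM on Dec 10.
+7 hours → arrive 9:34 AM UTC on Dec 10.
Flight 2 lands earlier by 7 hours 9 minutes.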